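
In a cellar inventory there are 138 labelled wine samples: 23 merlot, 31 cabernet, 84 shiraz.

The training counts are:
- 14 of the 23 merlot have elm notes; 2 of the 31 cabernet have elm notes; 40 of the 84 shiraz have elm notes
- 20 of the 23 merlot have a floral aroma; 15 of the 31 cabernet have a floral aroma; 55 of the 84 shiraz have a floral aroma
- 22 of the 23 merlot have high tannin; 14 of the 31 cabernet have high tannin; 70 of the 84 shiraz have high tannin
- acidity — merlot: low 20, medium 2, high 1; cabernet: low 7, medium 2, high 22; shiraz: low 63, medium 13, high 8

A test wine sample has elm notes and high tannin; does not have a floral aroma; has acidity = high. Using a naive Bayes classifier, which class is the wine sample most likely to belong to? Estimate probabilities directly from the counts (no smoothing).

shiraz

merlot: (23/138) × (14/23) × (3/23) × (22/23) × (1/23) ≈ 0.000550312
cabernet: (31/138) × (2/31) × (16/31) × (14/31) × (22/31) ≈ 0.00239738
shiraz: (84/138) × (40/84) × (29/84) × (70/84) × (8/84) ≈ 0.00794199
Highest score → shiraz.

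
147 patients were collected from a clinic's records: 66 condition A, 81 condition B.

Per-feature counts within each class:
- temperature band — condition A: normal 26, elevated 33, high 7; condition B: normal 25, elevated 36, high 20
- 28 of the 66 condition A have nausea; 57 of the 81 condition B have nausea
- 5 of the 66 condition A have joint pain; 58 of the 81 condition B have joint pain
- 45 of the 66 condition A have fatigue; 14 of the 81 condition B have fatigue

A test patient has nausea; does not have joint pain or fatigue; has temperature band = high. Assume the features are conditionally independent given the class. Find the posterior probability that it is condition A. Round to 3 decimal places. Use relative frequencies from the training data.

condition A: (66/147) × (7/66) × (28/66) × (61/66) × (21/66) ≈ 0.00594095
condition B: (81/147) × (20/81) × (57/81) × (23/81) × (67/81) ≈ 0.0224872
P(condition A | x) = 0.00594095 / 0.02842815 ≈ 0.209

0.209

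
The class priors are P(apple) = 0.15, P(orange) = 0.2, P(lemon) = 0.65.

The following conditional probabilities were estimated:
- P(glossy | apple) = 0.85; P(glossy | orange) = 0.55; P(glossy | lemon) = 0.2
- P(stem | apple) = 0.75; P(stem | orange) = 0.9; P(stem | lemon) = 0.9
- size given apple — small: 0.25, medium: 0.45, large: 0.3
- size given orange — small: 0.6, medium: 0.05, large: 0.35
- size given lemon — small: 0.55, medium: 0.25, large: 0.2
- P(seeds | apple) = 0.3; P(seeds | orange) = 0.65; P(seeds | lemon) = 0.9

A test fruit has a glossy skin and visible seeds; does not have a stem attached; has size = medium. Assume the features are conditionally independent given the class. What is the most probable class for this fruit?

apple: 0.15 × 0.85 × (1−0.75) × 0.45 × 0.3 = 0.004303125
orange: 0.2 × 0.55 × (1−0.9) × 0.05 × 0.65 = 0.0003575
lemon: 0.65 × 0.2 × (1−0.9) × 0.25 × 0.9 = 0.002925
Highest score → apple.

apple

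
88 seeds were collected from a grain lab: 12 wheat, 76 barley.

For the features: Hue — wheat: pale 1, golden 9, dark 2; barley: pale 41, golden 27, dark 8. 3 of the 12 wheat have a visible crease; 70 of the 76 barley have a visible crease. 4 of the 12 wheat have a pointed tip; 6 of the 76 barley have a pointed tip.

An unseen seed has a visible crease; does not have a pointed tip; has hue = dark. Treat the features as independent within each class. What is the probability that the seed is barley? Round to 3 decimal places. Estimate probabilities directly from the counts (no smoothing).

wheat: (12/88) × (2/12) × (3/12) × (8/12) ≈ 0.00378788
barley: (76/88) × (8/76) × (70/76) × (70/76) ≈ 0.0771216
P(barley | x) = 0.0771216 / 0.08090948 ≈ 0.953

0.953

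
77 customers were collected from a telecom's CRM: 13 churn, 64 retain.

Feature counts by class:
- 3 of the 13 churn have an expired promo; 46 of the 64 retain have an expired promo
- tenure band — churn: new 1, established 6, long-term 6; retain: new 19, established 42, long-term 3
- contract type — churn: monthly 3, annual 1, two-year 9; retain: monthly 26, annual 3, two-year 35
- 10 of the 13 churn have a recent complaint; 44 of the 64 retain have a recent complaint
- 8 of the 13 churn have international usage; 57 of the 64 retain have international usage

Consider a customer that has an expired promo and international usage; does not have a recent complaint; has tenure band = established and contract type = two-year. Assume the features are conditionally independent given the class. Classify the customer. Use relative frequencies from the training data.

retain

churn: (13/77) × (3/13) × (6/13) × (9/13) × (3/13) × (8/13) ≈ 0.00176792
retain: (64/77) × (46/64) × (42/64) × (35/64) × (20/64) × (57/64) ≈ 0.0596718
Highest score → retain.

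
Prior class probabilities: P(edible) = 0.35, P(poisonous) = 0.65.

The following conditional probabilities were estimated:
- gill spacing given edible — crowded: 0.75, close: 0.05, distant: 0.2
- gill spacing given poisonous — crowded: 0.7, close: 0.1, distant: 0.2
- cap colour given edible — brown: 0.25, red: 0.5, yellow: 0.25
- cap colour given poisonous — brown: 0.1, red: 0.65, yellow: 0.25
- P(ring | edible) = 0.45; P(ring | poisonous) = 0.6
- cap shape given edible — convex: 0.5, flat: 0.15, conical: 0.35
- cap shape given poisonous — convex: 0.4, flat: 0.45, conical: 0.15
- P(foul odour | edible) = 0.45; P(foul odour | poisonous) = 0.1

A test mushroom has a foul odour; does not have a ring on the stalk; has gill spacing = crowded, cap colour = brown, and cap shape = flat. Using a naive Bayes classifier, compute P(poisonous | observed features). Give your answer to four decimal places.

edible: 0.35 × 0.75 × 0.25 × (1−0.45) × 0.15 × 0.45 = 0.002436328125
poisonous: 0.65 × 0.7 × 0.1 × (1−0.6) × 0.45 × 0.1 = 0.000819
P(poisonous | x) = 0.000819 / 0.003255328125 ≈ 0.2516

0.2516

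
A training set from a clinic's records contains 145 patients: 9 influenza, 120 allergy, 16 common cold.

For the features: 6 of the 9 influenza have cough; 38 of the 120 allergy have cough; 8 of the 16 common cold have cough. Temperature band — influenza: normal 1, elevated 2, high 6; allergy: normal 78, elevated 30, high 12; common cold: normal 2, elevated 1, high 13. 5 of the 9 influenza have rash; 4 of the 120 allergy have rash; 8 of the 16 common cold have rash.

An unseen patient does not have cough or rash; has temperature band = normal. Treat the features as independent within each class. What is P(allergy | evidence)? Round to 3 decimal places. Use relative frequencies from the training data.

influenza: (9/145) × (3/9) × (1/9) × (4/9) ≈ 0.00102171
allergy: (120/145) × (82/120) × (78/120) × (116/120) ≈ 0.355333
common cold: (16/145) × (8/16) × (2/16) × (8/16) ≈ 0.00344828
P(allergy | x) = 0.355333 / 0.35980299 ≈ 0.988

0.988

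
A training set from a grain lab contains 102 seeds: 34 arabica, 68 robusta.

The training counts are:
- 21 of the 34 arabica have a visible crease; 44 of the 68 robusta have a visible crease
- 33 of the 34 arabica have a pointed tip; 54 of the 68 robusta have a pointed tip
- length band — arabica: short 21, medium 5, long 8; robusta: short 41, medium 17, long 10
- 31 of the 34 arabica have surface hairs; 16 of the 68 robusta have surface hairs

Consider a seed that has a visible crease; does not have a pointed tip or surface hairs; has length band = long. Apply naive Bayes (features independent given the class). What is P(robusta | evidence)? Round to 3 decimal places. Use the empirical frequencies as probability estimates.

arabica: (34/102) × (21/34) × (1/34) × (8/34) × (3/34) ≈ 0.000125717
robusta: (68/102) × (44/68) × (14/68) × (10/68) × (52/68) ≈ 0.00998751
P(robusta | x) = 0.00998751 / 0.010113227 ≈ 0.988

0.988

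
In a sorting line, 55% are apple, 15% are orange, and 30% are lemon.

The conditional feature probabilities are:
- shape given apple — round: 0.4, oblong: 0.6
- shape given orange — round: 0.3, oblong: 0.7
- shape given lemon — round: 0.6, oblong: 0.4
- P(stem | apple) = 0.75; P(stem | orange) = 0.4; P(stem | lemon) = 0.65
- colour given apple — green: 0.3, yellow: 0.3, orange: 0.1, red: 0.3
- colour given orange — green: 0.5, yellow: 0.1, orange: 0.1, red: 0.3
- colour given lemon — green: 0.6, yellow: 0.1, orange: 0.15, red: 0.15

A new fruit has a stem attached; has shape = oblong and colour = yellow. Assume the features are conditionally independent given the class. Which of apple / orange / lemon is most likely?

apple

apple: 0.55 × 0.6 × 0.75 × 0.3 = 0.07425
orange: 0.15 × 0.7 × 0.4 × 0.1 = 0.0042
lemon: 0.3 × 0.4 × 0.65 × 0.1 = 0.0078
Highest score → apple.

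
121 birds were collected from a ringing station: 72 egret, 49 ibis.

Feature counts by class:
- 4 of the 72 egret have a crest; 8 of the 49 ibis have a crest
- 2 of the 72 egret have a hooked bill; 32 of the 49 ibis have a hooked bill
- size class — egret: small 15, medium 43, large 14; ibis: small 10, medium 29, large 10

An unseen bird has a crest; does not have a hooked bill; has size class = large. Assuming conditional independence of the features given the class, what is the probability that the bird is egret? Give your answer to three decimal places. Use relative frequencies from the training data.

0.572

egret: (72/121) × (4/72) × (70/72) × (14/72) ≈ 0.00624936
ibis: (49/121) × (8/49) × (17/49) × (10/49) ≈ 0.00468125
P(egret | x) = 0.00624936 / 0.01093061 ≈ 0.572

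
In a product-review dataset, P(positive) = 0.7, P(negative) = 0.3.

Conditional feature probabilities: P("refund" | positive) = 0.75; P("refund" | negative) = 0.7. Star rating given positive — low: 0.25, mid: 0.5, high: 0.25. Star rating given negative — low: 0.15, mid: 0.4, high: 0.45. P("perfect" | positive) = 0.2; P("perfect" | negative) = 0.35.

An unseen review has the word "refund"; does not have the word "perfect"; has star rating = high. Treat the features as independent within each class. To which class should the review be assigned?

positive: 0.7 × 0.75 × 0.25 × (1−0.2) = 0.105
negative: 0.3 × 0.7 × 0.45 × (1−0.35) = 0.061425
Highest score → positive.

positive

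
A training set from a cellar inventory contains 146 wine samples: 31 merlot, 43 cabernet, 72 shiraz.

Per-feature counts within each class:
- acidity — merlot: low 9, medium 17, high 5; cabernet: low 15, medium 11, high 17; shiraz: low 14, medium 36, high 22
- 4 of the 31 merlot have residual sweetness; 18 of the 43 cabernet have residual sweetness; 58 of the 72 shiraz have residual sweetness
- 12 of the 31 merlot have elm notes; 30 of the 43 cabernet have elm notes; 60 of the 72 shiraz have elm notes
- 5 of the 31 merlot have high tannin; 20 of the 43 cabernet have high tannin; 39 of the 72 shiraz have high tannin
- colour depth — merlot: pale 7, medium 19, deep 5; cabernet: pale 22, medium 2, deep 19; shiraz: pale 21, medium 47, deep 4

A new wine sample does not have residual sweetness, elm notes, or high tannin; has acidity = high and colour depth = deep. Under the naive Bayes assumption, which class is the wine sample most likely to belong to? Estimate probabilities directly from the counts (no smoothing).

merlot: (31/146) × (5/31) × (27/31) × (19/31) × (26/31) × (5/31) ≈ 0.00247304
cabernet: (43/146) × (17/43) × (25/43) × (13/43) × (23/43) × (19/43) ≈ 0.00483712
shiraz: (72/146) × (22/72) × (14/72) × (12/72) × (33/72) × (4/72) ≈ 0.000124343
Highest score → cabernet.

cabernet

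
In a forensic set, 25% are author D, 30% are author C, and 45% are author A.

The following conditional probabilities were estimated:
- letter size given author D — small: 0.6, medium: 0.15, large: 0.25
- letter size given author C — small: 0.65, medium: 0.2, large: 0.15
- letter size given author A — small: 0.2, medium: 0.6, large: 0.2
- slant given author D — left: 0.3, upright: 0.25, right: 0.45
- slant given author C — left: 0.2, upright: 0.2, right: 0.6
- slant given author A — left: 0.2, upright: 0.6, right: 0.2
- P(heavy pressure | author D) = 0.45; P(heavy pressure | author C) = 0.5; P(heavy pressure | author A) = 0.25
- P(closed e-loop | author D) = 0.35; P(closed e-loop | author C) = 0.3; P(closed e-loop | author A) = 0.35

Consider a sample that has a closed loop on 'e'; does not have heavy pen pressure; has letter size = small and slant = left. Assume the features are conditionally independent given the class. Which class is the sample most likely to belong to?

author D: 0.25 × 0.6 × 0.3 × (1−0.45) × 0.35 = 0.0086625
author C: 0.3 × 0.65 × 0.2 × (1−0.5) × 0.3 = 0.00585
author A: 0.45 × 0.2 × 0.2 × (1−0.25) × 0.35 = 0.004725
Highest score → author D.

author D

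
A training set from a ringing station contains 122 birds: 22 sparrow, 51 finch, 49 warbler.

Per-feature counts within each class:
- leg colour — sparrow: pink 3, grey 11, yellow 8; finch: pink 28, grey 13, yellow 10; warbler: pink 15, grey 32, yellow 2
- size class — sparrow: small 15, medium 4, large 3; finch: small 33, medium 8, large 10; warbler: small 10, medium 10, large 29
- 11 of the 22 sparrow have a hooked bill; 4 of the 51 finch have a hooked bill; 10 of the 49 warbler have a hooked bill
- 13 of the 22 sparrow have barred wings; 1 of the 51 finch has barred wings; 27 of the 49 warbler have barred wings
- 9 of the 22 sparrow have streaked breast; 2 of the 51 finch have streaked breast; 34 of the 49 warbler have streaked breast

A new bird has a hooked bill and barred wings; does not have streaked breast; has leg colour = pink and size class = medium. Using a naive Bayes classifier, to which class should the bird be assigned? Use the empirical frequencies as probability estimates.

warbler

sparrow: (22/122) × (3/22) × (4/22) × (11/22) × (13/22) × (13/22) ≈ 0.000780567
finch: (51/122) × (28/51) × (8/51) × (4/51) × (1/51) × (49/51) ≈ 0.0000531941
warbler: (49/122) × (15/49) × (10/49) × (10/49) × (27/49) × (15/49) ≈ 0.000863778
Highest score → warbler.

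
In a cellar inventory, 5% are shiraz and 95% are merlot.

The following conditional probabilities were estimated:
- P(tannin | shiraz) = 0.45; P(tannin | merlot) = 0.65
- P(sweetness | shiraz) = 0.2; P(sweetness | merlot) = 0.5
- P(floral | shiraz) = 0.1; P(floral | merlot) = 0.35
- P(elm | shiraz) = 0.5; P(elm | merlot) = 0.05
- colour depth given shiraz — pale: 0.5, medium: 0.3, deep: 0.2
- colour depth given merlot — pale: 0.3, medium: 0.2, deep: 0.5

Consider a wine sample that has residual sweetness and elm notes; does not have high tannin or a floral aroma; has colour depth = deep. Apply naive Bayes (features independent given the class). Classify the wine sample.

shiraz: 0.05 × (1−0.45) × 0.2 × (1−0.1) × 0.5 × 0.2 = 0.000495
merlot: 0.95 × (1−0.65) × 0.5 × (1−0.35) × 0.05 × 0.5 = 0.0027015625
Highest score → merlot.

merlot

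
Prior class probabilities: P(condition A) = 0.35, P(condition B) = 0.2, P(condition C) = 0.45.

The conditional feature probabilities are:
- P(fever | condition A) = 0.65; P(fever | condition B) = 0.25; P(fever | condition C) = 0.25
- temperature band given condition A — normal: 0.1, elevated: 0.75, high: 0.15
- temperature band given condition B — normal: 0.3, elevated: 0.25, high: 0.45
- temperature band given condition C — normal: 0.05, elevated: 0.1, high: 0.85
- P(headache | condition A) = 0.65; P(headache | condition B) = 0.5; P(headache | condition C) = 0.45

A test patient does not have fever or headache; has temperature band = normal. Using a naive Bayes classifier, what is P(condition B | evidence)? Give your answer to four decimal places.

condition A: 0.35 × (1−0.65) × 0.1 × (1−0.65) = 0.0042875
condition B: 0.2 × (1−0.25) × 0.3 × (1−0.5) = 0.0225
condition C: 0.45 × (1−0.25) × 0.05 × (1−0.45) = 0.00928125
P(condition B | x) = 0.0225 / 0.03606875 ≈ 0.6238

0.6238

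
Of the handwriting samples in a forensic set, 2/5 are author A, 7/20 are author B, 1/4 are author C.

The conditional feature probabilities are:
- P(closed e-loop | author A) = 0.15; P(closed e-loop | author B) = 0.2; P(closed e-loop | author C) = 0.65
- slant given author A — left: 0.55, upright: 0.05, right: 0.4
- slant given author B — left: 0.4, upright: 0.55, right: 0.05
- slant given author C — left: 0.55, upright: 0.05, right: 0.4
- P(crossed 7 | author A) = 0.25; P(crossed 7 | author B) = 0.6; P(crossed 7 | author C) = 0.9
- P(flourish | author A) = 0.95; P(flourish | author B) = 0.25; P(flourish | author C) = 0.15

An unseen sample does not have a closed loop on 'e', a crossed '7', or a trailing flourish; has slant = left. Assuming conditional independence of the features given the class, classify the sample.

author B

author A: 0.4 × (1−0.15) × 0.55 × (1−0.25) × (1−0.95) = 0.0070125
author B: 0.35 × (1−0.2) × 0.4 × (1−0.6) × (1−0.25) = 0.0336
author C: 0.25 × (1−0.65) × 0.55 × (1−0.9) × (1−0.15) = 0.004090625
Highest score → author B.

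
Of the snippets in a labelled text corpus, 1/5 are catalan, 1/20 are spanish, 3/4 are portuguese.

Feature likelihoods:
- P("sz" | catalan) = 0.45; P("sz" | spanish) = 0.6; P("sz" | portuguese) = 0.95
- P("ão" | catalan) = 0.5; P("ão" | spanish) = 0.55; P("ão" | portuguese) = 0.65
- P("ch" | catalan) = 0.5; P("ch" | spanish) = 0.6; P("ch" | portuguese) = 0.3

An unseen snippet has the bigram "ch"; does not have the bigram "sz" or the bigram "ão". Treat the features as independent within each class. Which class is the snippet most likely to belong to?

catalan: 0.2 × (1−0.45) × (1−0.5) × 0.5 = 0.0275
spanish: 0.05 × (1−0.6) × (1−0.55) × 0.6 = 0.0054
portuguese: 0.75 × (1−0.95) × (1−0.65) × 0.3 = 0.0039375
Highest score → catalan.

catalan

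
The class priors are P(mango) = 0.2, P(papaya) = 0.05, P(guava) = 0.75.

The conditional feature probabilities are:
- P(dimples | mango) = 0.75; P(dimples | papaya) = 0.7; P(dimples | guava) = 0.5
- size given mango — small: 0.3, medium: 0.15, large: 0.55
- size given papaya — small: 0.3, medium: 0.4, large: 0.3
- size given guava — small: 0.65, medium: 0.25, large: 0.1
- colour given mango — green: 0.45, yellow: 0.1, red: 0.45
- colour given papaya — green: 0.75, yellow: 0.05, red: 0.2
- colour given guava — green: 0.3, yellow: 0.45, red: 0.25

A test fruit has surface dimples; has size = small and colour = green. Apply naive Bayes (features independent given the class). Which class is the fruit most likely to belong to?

mango: 0.2 × 0.75 × 0.3 × 0.45 = 0.02025
papaya: 0.05 × 0.7 × 0.3 × 0.75 = 0.007875
guava: 0.75 × 0.5 × 0.65 × 0.3 = 0.073125
Highest score → guava.

guava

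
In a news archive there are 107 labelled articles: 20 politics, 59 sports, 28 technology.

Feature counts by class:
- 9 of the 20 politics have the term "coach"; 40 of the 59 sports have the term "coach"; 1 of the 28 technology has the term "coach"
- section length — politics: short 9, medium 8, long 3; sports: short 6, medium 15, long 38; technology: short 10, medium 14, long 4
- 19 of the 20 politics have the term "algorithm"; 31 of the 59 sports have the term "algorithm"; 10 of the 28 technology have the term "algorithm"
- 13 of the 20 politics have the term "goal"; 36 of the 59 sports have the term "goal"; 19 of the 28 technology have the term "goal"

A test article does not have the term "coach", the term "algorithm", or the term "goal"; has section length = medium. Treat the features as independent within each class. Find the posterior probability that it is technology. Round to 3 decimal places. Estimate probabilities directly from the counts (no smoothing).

0.742

politics: (20/107) × (11/20) × (8/20) × (1/20) × (7/20) ≈ 0.000719626
sports: (59/107) × (19/59) × (15/59) × (28/59) × (23/59) ≈ 0.00835201
technology: (28/107) × (27/28) × (14/28) × (18/28) × (9/28) ≈ 0.0260705
P(technology | x) = 0.0260705 / 0.035142136 ≈ 0.742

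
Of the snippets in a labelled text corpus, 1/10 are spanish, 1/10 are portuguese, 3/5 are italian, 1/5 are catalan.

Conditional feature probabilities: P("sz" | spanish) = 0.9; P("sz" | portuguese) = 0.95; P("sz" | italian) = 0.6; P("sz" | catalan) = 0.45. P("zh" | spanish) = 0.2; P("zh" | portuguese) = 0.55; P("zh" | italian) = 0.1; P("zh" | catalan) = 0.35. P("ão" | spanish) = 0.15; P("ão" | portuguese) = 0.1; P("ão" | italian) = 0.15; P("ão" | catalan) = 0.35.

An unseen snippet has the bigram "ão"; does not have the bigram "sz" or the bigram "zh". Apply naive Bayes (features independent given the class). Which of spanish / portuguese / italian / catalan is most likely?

italian

spanish: 0.1 × (1−0.9) × (1−0.2) × 0.15 = 0.0012
portuguese: 0.1 × (1−0.95) × (1−0.55) × 0.1 = 0.000225
italian: 0.6 × (1−0.6) × (1−0.1) × 0.15 = 0.0324
catalan: 0.2 × (1−0.45) × (1−0.35) × 0.35 = 0.025025
Highest score → italian.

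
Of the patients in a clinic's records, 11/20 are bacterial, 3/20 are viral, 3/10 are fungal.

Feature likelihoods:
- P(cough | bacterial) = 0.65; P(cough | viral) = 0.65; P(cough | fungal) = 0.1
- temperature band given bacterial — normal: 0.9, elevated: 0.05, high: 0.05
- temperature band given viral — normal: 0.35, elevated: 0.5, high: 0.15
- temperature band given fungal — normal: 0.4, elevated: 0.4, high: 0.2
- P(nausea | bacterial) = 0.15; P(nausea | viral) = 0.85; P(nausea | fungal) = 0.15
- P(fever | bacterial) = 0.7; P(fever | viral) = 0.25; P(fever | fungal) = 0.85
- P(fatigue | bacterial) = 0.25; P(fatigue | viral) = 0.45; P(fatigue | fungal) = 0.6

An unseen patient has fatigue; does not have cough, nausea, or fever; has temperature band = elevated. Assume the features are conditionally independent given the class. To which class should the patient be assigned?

fungal

bacterial: 0.55 × (1−0.65) × 0.05 × (1−0.15) × (1−0.7) × 0.25 = 0.00061359375
viral: 0.15 × (1−0.65) × 0.5 × (1−0.85) × (1−0.25) × 0.45 = 0.00132890625
fungal: 0.3 × (1−0.1) × 0.4 × (1−0.15) × (1−0.85) × 0.6 = 0.008262
Highest score → fungal.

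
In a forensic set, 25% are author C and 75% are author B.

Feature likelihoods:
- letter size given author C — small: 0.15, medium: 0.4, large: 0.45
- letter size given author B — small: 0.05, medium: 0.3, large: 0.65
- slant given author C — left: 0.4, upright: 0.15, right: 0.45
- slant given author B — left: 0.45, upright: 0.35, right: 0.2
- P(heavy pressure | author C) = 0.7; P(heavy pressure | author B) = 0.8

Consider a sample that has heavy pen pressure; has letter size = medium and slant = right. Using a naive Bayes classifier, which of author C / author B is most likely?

author B

author C: 0.25 × 0.4 × 0.45 × 0.7 = 0.0315
author B: 0.75 × 0.3 × 0.2 × 0.8 = 0.036
Highest score → author B.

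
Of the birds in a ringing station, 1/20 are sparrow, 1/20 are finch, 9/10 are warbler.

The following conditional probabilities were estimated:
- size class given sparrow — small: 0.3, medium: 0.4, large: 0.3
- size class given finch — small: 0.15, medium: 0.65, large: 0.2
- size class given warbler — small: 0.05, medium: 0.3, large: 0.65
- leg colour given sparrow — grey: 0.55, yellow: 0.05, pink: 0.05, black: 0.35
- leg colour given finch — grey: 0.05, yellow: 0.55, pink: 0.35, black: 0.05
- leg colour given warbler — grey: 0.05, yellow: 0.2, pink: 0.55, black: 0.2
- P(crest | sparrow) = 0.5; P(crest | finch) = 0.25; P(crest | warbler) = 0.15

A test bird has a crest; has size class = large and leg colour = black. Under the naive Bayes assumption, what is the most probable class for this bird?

warbler

sparrow: 0.05 × 0.3 × 0.35 × 0.5 = 0.002625
finch: 0.05 × 0.2 × 0.05 × 0.25 = 0.000125
warbler: 0.9 × 0.65 × 0.2 × 0.15 = 0.01755
Highest score → warbler.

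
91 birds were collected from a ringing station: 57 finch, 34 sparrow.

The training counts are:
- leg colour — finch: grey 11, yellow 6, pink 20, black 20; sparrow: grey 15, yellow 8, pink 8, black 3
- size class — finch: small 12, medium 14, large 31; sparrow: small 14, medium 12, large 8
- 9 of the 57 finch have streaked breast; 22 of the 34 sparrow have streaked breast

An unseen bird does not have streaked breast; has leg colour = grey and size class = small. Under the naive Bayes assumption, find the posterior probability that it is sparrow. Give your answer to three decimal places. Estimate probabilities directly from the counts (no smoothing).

finch: (57/91) × (11/57) × (12/57) × (48/57) ≈ 0.0214301
sparrow: (34/91) × (15/34) × (14/34) × (12/34) ≈ 0.0239553
P(sparrow | x) = 0.0239553 / 0.0453854 ≈ 0.528

0.528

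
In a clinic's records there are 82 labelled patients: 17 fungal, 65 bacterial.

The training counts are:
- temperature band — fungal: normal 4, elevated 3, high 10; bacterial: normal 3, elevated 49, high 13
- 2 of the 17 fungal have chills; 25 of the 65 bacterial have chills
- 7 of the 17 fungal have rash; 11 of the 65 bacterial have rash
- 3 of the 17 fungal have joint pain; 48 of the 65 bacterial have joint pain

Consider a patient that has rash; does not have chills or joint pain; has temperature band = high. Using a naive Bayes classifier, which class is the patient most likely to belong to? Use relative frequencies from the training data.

fungal

fungal: (17/82) × (10/17) × (15/17) × (7/17) × (14/17) ≈ 0.0364886
bacterial: (65/82) × (13/65) × (40/65) × (11/65) × (17/65) ≈ 0.00431808
Highest score → fungal.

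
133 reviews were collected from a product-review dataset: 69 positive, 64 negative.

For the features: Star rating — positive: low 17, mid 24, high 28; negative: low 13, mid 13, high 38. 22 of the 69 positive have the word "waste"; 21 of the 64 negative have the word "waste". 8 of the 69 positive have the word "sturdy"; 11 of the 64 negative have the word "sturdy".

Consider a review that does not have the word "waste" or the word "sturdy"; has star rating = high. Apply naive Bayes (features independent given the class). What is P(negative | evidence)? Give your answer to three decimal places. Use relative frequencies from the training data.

0.556

positive: (69/133) × (28/69) × (47/69) × (61/69) ≈ 0.126776
negative: (64/133) × (38/64) × (43/64) × (53/64) ≈ 0.15897
P(negative | x) = 0.15897 / 0.285746 ≈ 0.556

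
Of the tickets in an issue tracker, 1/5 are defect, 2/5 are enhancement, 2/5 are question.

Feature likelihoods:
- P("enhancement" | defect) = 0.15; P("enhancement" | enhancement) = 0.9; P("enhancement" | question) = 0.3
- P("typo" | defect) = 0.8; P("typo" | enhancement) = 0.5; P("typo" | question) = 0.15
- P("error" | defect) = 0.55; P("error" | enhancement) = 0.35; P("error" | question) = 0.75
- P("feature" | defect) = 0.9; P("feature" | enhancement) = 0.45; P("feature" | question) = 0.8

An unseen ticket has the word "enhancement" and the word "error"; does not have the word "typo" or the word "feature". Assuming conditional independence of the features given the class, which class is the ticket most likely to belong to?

enhancement

defect: 0.2 × 0.15 × (1−0.8) × 0.55 × (1−0.9) = 0.00033
enhancement: 0.4 × 0.9 × (1−0.5) × 0.35 × (1−0.45) = 0.03465
question: 0.4 × 0.3 × (1−0.15) × 0.75 × (1−0.8) = 0.0153
Highest score → enhancement.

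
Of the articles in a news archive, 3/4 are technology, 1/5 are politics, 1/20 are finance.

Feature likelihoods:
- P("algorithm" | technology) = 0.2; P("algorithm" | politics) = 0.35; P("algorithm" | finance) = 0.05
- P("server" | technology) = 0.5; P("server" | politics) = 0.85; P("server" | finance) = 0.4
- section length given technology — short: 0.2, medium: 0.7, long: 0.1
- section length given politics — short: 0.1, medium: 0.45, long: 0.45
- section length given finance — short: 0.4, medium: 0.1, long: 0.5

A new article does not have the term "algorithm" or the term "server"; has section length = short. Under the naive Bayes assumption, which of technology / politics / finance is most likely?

technology

technology: 0.75 × (1−0.2) × (1−0.5) × 0.2 = 0.06
politics: 0.2 × (1−0.35) × (1−0.85) × 0.1 = 0.00195
finance: 0.05 × (1−0.05) × (1−0.4) × 0.4 = 0.0114
Highest score → technology.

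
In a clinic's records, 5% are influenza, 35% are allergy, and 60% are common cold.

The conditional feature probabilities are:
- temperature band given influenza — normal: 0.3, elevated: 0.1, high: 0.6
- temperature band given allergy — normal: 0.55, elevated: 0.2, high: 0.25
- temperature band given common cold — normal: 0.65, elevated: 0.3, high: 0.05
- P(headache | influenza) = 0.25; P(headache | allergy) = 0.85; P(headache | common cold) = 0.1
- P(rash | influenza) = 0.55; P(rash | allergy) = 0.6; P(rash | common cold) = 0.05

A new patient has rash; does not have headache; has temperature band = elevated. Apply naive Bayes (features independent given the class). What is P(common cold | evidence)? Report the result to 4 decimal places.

influenza: 0.05 × 0.1 × (1−0.25) × 0.55 = 0.0020625
allergy: 0.35 × 0.2 × (1−0.85) × 0.6 = 0.0063
common cold: 0.6 × 0.3 × (1−0.1) × 0.05 = 0.0081
P(common cold | x) = 0.0081 / 0.0164625 ≈ 0.4920

0.4920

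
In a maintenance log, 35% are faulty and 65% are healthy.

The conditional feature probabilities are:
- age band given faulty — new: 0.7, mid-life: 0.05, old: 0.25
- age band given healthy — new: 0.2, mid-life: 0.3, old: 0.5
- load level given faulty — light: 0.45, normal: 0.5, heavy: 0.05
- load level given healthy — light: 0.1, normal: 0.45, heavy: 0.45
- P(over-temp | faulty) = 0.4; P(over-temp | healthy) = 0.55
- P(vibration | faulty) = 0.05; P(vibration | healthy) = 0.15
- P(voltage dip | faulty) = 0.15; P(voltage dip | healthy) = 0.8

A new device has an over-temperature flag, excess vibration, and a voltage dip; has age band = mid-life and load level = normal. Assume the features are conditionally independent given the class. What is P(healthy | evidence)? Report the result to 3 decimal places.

faulty: 0.35 × 0.05 × 0.5 × 0.4 × 0.05 × 0.15 = 0.00002625
healthy: 0.65 × 0.3 × 0.45 × 0.55 × 0.15 × 0.8 = 0.0057915
P(healthy | x) = 0.0057915 / 0.00581775 ≈ 0.995

0.995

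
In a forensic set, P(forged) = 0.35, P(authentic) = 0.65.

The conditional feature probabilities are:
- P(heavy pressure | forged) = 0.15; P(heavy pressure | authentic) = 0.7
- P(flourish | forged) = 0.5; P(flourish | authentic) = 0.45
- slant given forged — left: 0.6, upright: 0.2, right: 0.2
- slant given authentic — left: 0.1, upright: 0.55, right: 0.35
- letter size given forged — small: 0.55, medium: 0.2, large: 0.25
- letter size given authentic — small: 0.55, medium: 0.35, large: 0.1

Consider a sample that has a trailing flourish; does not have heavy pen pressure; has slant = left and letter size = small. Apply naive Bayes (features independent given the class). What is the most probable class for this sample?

forged: 0.35 × (1−0.15) × 0.5 × 0.6 × 0.55 = 0.0490875
authentic: 0.65 × (1−0.7) × 0.45 × 0.1 × 0.55 = 0.00482625
Highest score → forged.

forged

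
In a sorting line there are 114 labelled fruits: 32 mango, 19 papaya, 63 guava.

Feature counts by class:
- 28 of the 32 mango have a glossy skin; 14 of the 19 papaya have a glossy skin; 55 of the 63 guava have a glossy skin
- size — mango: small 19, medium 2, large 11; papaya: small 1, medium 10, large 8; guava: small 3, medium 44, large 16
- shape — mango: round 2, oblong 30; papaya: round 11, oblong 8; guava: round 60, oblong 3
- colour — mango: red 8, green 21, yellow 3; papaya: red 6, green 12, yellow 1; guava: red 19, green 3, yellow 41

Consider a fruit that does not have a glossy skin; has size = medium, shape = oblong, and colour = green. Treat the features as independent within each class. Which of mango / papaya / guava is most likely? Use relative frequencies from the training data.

papaya

mango: (32/114) × (4/32) × (2/32) × (30/32) × (21/32) ≈ 0.0013492
papaya: (19/114) × (5/19) × (10/19) × (8/19) × (12/19) ≈ 0.00613869
guava: (63/114) × (8/63) × (44/63) × (3/63) × (3/63) ≈ 0.000111137
Highest score → papaya.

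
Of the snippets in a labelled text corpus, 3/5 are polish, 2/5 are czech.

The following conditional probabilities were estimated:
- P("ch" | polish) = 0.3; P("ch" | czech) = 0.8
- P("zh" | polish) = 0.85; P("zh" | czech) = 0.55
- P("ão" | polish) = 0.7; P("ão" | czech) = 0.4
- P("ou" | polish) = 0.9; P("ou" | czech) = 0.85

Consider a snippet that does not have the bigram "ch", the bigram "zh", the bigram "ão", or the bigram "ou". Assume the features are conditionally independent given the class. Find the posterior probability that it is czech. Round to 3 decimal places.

0.632

polish: 0.6 × (1−0.3) × (1−0.85) × (1−0.7) × (1−0.9) = 0.00189
czech: 0.4 × (1−0.8) × (1−0.55) × (1−0.4) × (1−0.85) = 0.00324
P(czech | x) = 0.00324 / 0.00513 ≈ 0.632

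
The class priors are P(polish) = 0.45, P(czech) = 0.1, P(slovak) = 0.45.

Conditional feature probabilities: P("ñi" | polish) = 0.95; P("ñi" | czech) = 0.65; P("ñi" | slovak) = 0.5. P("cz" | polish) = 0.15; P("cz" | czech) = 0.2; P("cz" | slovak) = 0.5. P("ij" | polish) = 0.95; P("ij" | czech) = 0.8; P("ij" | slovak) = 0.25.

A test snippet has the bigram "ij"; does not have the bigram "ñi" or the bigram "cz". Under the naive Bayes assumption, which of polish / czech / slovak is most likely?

polish: 0.45 × (1−0.95) × (1−0.15) × 0.95 = 0.01816875
czech: 0.1 × (1−0.65) × (1−0.2) × 0.8 = 0.0224
slovak: 0.45 × (1−0.5) × (1−0.5) × 0.25 = 0.028125
Highest score → slovak.

slovak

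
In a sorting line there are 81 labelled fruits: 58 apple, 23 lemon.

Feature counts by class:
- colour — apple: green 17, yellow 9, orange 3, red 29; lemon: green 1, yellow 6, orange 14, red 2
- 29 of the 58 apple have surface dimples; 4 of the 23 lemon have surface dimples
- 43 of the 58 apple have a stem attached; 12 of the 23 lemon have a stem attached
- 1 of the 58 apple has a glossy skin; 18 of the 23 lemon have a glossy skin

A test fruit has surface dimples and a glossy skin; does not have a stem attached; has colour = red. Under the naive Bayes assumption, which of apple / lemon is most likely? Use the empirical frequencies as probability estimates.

apple: (58/81) × (29/58) × (29/58) × (15/58) × (1/58) ≈ 0.000798212
lemon: (23/81) × (2/23) × (4/23) × (11/23) × (18/23) ≈ 0.00160726
Highest score → lemon.

lemon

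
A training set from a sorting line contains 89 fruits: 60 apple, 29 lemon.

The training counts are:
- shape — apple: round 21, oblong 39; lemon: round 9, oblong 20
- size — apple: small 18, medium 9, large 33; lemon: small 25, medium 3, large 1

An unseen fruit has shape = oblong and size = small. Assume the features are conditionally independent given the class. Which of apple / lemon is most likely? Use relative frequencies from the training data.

lemon

apple: (60/89) × (39/60) × (18/60) ≈ 0.131461
lemon: (29/89) × (20/29) × (25/29) ≈ 0.193723
Highest score → lemon.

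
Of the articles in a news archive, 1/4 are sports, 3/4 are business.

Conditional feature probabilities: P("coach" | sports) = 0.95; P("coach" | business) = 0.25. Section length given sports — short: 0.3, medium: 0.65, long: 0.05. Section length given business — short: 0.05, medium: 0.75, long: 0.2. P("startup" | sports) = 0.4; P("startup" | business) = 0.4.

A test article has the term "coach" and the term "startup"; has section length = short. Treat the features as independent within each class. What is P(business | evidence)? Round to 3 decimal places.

sports: 0.25 × 0.95 × 0.3 × 0.4 = 0.0285
business: 0.75 × 0.25 × 0.05 × 0.4 = 0.00375
P(business | x) = 0.00375 / 0.03225 ≈ 0.116

0.116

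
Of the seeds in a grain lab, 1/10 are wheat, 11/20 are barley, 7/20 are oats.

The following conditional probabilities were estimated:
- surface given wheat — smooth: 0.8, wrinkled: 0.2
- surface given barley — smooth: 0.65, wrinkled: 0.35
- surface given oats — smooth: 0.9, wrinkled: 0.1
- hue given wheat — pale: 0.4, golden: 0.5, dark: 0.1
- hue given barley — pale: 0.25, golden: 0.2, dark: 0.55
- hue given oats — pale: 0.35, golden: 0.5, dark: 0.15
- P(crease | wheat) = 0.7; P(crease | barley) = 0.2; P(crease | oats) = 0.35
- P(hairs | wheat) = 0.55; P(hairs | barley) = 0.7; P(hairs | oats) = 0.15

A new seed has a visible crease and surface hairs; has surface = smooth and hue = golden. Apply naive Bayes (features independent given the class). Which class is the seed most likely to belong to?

wheat: 0.1 × 0.8 × 0.5 × 0.7 × 0.55 = 0.0154
barley: 0.55 × 0.65 × 0.2 × 0.2 × 0.7 = 0.01001
oats: 0.35 × 0.9 × 0.5 × 0.35 × 0.15 = 0.00826875
Highest score → wheat.

wheat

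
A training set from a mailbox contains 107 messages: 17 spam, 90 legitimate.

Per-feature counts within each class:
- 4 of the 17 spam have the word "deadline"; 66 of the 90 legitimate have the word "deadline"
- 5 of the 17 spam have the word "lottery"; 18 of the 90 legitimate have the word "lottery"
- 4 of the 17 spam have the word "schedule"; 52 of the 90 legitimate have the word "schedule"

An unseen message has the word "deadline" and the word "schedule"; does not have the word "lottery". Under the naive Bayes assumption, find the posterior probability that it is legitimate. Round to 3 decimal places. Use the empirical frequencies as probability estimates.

0.979

spam: (17/107) × (4/17) × (12/17) × (4/17) ≈ 0.00620897
legitimate: (90/107) × (66/90) × (72/90) × (52/90) ≈ 0.285109
P(legitimate | x) = 0.285109 / 0.29131797 ≈ 0.979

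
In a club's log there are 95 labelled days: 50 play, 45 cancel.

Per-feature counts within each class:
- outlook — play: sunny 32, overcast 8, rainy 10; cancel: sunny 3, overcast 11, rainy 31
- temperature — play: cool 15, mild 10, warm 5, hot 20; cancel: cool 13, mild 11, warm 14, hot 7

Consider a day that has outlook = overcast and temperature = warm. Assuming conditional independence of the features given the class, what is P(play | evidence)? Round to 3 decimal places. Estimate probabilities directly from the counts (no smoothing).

play: (50/95) × (8/50) × (5/50) ≈ 0.00842105
cancel: (45/95) × (11/45) × (14/45) ≈ 0.0360234
P(play | x) = 0.00842105 / 0.04444445 ≈ 0.189

0.189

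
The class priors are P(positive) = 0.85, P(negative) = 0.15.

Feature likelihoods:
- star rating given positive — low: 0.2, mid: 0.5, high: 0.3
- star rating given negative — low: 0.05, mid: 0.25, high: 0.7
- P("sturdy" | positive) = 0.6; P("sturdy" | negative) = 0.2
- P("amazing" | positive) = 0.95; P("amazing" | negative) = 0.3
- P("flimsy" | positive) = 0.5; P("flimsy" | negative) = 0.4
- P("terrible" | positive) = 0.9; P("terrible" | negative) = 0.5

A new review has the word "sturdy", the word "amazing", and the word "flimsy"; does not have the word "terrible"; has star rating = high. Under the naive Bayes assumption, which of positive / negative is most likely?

positive: 0.85 × 0.3 × 0.6 × 0.95 × 0.5 × (1−0.9) = 0.0072675
negative: 0.15 × 0.7 × 0.2 × 0.3 × 0.4 × (1−0.5) = 0.00126
Highest score → positive.

positive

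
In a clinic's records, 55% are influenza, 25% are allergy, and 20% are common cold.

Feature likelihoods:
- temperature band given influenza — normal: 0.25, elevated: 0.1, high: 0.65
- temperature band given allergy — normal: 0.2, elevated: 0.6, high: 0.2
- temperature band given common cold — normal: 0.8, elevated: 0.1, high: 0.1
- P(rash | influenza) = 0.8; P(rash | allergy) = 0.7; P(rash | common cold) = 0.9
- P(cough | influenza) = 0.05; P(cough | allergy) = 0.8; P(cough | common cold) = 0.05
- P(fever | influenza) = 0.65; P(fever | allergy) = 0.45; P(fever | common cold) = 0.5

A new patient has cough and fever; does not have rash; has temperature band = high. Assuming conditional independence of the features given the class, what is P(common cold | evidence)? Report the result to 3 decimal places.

influenza: 0.55 × 0.65 × (1−0.8) × 0.05 × 0.65 = 0.00232375
allergy: 0.25 × 0.2 × (1−0.7) × 0.8 × 0.45 = 0.0054
common cold: 0.2 × 0.1 × (1−0.9) × 0.05 × 0.5 = 0.00005
P(common cold | x) = 0.00005 / 0.00777375 ≈ 0.006

0.006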